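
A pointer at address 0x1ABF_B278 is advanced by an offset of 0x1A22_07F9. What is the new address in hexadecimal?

0x34E1BA71

Add column by column in base 16, right to left:
  8+9 = 1 carry 1
  7+F+1 = 7 carry 1
  2+7+1 = A
  B+0 = B
  F+2 = 1 carry 1
  B+2+1 = E
  A+A = 4 carry 1
  1+1+1 = 3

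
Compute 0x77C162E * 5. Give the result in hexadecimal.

0x256C6EE6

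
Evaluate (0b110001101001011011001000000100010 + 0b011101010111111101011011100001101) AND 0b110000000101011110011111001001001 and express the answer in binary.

0b1011000000011000001001

Add column by column in base 2, right to left:
  0+1 = 1
  1+0 = 1
  0+1 = 1
  0+1 = 1
  0+0 = 0
  1+0 = 1
  0+0 = 0
  0+0 = 0
  0+1 = 1
  0+1 = 1
  0+1 = 1
  0+0 = 0
  1+1 = 0 carry 1
  0+1+1 = 0 carry 1
  0+0+1 = 1
  1+1 = 0 carry 1
  1+0+1 = 0 carry 1
  0+1+1 = 0 carry 1
  1+1+1 = 1 carry 1
  1+1+1 = 1 carry 1
  0+1+1 = 0 carry 1
  1+1+1 = 1 carry 1
  0+1+1 = 0 carry 1
  0+1+1 = 0 carry 1
  1+0+1 = 0 carry 1
  0+1+1 = 0 carry 1
  1+0+1 = 0 carry 1
  1+1+1 = 1 carry 1
  0+0+1 = 1
  0+1 = 1
  0+1 = 1
  1+1 = 0 carry 1
  1+0+1 = 0 carry 1
  final carry 1
Sum = 0b1001111000001011000100011100101111; now AND with 0b110000000101011110011111001001001:
  1001111000001011000100011100101111
& 0110000000101011110011111001001001
= 0000000000001011000000011000001001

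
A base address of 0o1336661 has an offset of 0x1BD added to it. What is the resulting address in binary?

0b1011011111101101110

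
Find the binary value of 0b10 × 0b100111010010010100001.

Multiply each base-2 digit by 2, carrying:
  1×2 = 2 → write 0 carry 1
  0×2+1 = 1 → write 1
  0×2 = 0 → write 0
  0×2 = 0 → write 0
  0×2 = 0 → write 0
  1×2 = 2 → write 0 carry 1
  0×2+1 = 1 → write 1
  1×2 = 2 → write 0 carry 1
  0×2+1 = 1 → write 1
  0×2 = 0 → write 0
  1×2 = 2 → write 0 carry 1
  0×2+1 = 1 → write 1
  0×2 = 0 → write 0
  1×2 = 2 → write 0 carry 1
  0×2+1 = 1 → write 1
  1×2 = 2 → write 0 carry 1
  1×2+1 = 3 → write 1 carry 1
  1×2+1 = 3 → write 1 carry 1
  0×2+1 = 1 → write 1
  0×2 = 0 → write 0
  1×2 = 2 → write 0 carry 1
  remaining carry: 1

0b1001110100100101000010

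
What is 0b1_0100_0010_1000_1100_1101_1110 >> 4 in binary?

Right shift by 4: drop the 4 least-significant bits.

0b101000010100011001101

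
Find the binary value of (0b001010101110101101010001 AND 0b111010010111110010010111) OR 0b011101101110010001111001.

0b11111101110110001111001

0b001010101110101101010001 AND 0b111010010111110010010111 = 0b001010000110100000010001.
Then OR with 0b011101101110010001111001.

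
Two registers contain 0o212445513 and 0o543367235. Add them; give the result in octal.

0o756034750

Add column by column in base 8, right to left:
  3+5 = 0 carry 1
  1+3+1 = 5
  5+2 = 7
  5+7 = 4 carry 1
  4+6+1 = 3 carry 1
  4+3+1 = 0 carry 1
  2+3+1 = 6
  1+4 = 5
  2+5 = 7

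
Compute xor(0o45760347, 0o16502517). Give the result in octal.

0o53262650

XOR each oct digit independently (no carries):
  4^1=5, 5^6=3, 7^5=2, 6^0=6, 0^2=2, 3^5=6, 4^1=5, 7^7=0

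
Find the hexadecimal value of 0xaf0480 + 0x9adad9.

0x149df59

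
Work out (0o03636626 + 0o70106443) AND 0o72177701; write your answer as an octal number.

Add column by column in base 8, right to left:
  6+3 = 1 carry 1
  2+4+1 = 7
  6+4 = 2 carry 1
  6+6+1 = 5 carry 1
  3+0+1 = 4
  6+1 = 7
  3+0 = 3
  0+7 = 7
Sum = 0o73745271; now AND with 0o72177701:
  7&7=7, 3&2=2, 7&1=1, 4&7=4, 5&7=5, 2&7=2, 7&0=0, 1&1=1

0o72145201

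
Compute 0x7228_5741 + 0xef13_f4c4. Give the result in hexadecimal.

0x1613c4c05

Add column by column in base 16, right to left:
  1+4 = 5
  4+c = 0 carry 1
  7+4+1 = c
  5+f = 4 carry 1
  8+3+1 = c
  2+1 = 3
  2+f = 1 carry 1
  7+e+1 = 6 carry 1
  final carry 1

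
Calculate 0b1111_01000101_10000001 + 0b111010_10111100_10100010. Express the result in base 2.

Add column by column in base 2, right to left:
  1+0 = 1
  0+1 = 1
  0+0 = 0
  0+0 = 0
  0+0 = 0
  0+1 = 1
  0+0 = 0
  1+1 = 0 carry 1
  1+0+1 = 0 carry 1
  0+0+1 = 1
  1+1 = 0 carry 1
  0+1+1 = 0 carry 1
  0+1+1 = 0 carry 1
  0+1+1 = 0 carry 1
  1+0+1 = 0 carry 1
  0+1+1 = 0 carry 1
  1+0+1 = 0 carry 1
  1+1+1 = 1 carry 1
  1+0+1 = 0 carry 1
  1+1+1 = 1 carry 1
  0+1+1 = 0 carry 1
  0+1+1 = 0 carry 1
  final carry 1

0b10010100000001000100011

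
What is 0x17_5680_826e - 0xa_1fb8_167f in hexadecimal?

0xd36c86bef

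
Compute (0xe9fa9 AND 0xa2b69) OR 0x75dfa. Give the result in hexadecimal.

0xe9fa9 AND 0xa2b69 = 0xa0b29.
Then OR with 0x75dfa.

0xf5ffb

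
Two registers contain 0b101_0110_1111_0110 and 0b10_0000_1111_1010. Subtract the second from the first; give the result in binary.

0b11010111111100

Subtract column by column in base 2:
  0-0 → 0
  1-1 → 0
  1-0 → 1
  0-1 → 1 (borrow)
  1-1-1 → 1 (borrow)
  1-1-1 → 1 (borrow)
  1-1-1 → 1 (borrow)
  1-1-1 → 1 (borrow)
  0-0-1 → 1 (borrow)
  1-0-1 → 0
  1-0 → 1
  0-0 → 0
  1-0 → 1
  0-1 → 1 (borrow)
  1-0-1 → 0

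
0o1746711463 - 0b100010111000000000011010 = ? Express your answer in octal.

0b100010111000000000011010 = 0o42700032 in octal.
Subtract column by column in base 8:
  3-2 → 1
  6-3 → 3
  4-0 → 4
  1-0 → 1
  1-0 → 1
  7-7 → 0
  6-2 → 4
  4-4 → 0
  7-0 → 7
  1-0 → 1

0o1704011431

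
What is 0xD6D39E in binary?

Expand each hex digit to 4 bits: D=1101 6=0110 D=1101 3=0011 9=1001 E=1110.

0b110101101101001110011110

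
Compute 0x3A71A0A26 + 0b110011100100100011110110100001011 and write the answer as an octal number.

0o250352773461

0x3A71A0A26 = 0o164706405046 in octal.
0b110011100100100011110110100001011 = 0o63444366413 in octal.
Add column by column in base 8, right to left:
  6+3 = 1 carry 1
  4+1+1 = 6
  0+4 = 4
  5+6 = 3 carry 1
  0+6+1 = 7
  4+3 = 7
  6+4 = 2 carry 1
  0+4+1 = 5
  7+4 = 3 carry 1
  4+3+1 = 0 carry 1
  6+6+1 = 5 carry 1
  1+0+1 = 2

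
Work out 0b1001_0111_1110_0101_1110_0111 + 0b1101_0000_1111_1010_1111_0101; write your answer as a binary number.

0b1011010001110000011011100

Add column by column in base 2, right to left:
  1+1 = 0 carry 1
  1+0+1 = 0 carry 1
  1+1+1 = 1 carry 1
  0+0+1 = 1
  0+1 = 1
  1+1 = 0 carry 1
  1+1+1 = 1 carry 1
  1+1+1 = 1 carry 1
  1+0+1 = 0 carry 1
  0+1+1 = 0 carry 1
  1+0+1 = 0 carry 1
  0+1+1 = 0 carry 1
  0+1+1 = 0 carry 1
  1+1+1 = 1 carry 1
  1+1+1 = 1 carry 1
  1+1+1 = 1 carry 1
  1+0+1 = 0 carry 1
  1+0+1 = 0 carry 1
  1+0+1 = 0 carry 1
  0+0+1 = 1
  1+1 = 0 carry 1
  0+0+1 = 1
  0+1 = 1
  1+1 = 0 carry 1
  final carry 1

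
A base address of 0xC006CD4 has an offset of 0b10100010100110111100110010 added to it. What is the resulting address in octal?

0xC006CD4 = 0o1400066324 in octal.
0b10100010100110111100110010 = 0o242467462 in octal.
Add column by column in base 8, right to left:
  4+2 = 6
  2+6 = 0 carry 1
  3+4+1 = 0 carry 1
  6+7+1 = 6 carry 1
  6+6+1 = 5 carry 1
  0+4+1 = 5
  0+2 = 2
  0+4 = 4
  4+2 = 6
  1+0 = 1

0o1642556006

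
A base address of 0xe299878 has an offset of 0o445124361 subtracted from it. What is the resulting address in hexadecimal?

0o445124361 = 0x494a8f1 in hexadecimal.
Subtract column by column in base 16:
  8-1 → 7
  7-f → 8 (borrow)
  8-8-1 → f (borrow)
  9-a-1 → e (borrow)
  9-4-1 → 4
  2-9 → 9 (borrow)
  e-4-1 → 9

0x994ef87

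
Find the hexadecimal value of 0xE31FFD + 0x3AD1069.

Add column by column in base 16, right to left:
  D+9 = 6 carry 1
  F+6+1 = 6 carry 1
  F+0+1 = 0 carry 1
  1+1+1 = 3
  3+D = 0 carry 1
  E+A+1 = 9 carry 1
  0+3+1 = 4

0x4903066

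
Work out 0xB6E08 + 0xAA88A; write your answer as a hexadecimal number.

Add column by column in base 16, right to left:
  8+A = 2 carry 1
  0+8+1 = 9
  E+8 = 6 carry 1
  6+A+1 = 1 carry 1
  B+A+1 = 6 carry 1
  final carry 1

0x161692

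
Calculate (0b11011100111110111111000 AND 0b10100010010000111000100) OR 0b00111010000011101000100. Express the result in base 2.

0b10111010010011111000100

0b11011100111110111111000 AND 0b10100010010000111000100 = 0b10000000010000111000000.
Then OR with 0b00111010000011101000100.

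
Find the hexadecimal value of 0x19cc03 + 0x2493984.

0x2630587

Add column by column in base 16, right to left:
  3+4 = 7
  0+8 = 8
  c+9 = 5 carry 1
  c+3+1 = 0 carry 1
  9+9+1 = 3 carry 1
  1+4+1 = 6
  0+2 = 2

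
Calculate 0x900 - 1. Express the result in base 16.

0x8FF

The trailing 2 digits are 0, so subtracting 1 borrows through: they become F and the next digit up decrements.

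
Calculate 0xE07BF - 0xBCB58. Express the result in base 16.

0x23C67

Subtract column by column in base 16:
  F-8 → 7
  B-5 → 6
  7-B → C (borrow)
  0-C-1 → 3 (borrow)
  E-B-1 → 2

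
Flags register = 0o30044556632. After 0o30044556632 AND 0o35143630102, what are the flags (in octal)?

AND each oct digit independently (no carries):
  3&3=3, 0&5=0, 0&1=0, 4&4=4, 4&3=0, 5&6=4, 5&3=1, 6&0=0, 6&1=0, 3&0=0, 2&2=2

0o30040410002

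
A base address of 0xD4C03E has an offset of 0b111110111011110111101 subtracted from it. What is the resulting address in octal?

0xD4C03E = 0o65140076 in octal.
0b111110111011110111101 = 0o7673675 in octal.
Subtract column by column in base 8:
  6-5 → 1
  7-7 → 0
  0-6 → 2 (borrow)
  0-3-1 → 4 (borrow)
  4-7-1 → 4 (borrow)
  1-6-1 → 2 (borrow)
  5-7-1 → 5 (borrow)
  6-0-1 → 5

0o55244201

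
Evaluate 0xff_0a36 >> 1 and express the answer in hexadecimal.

0x7f851b

1 bits is not a whole number of base-16 digits; in binary: 111111110000101000110110 >> 1 = 11111111000010100011011.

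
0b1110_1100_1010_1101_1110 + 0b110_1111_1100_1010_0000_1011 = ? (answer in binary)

Add column by column in base 2, right to left:
  0+1 = 1
  1+1 = 0 carry 1
  1+0+1 = 0 carry 1
  1+1+1 = 1 carry 1
  1+0+1 = 0 carry 1
  0+0+1 = 1
  1+0 = 1
  1+0 = 1
  0+0 = 0
  1+1 = 0 carry 1
  0+0+1 = 1
  1+1 = 0 carry 1
  0+0+1 = 1
  0+0 = 0
  1+1 = 0 carry 1
  1+1+1 = 1 carry 1
  0+1+1 = 0 carry 1
  1+1+1 = 1 carry 1
  1+1+1 = 1 carry 1
  1+1+1 = 1 carry 1
  0+0+1 = 1
  0+1 = 1
  0+1 = 1

0b11111101001010011101001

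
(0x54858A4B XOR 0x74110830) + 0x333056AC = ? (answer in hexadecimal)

0x53C4D927

First 0x54858A4B XOR 0x74110830 = 0x2094827B.
Add column by column in base 16, right to left:
  B+C = 7 carry 1
  7+A+1 = 2 carry 1
  2+6+1 = 9
  8+5 = D
  4+0 = 4
  9+3 = C
  0+3 = 3
  2+3 = 5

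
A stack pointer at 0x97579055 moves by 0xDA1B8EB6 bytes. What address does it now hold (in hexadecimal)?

0x171731F0B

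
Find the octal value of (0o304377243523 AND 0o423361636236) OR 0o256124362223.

0o304377243523 AND 0o423361636236 = 0o000361202022.
Then OR with 0o256124362223.

0o256365362223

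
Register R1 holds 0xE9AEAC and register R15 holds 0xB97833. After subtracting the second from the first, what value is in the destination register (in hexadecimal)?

Subtract column by column in base 16:
  C-3 → 9
  A-3 → 7
  E-8 → 6
  A-7 → 3
  9-9 → 0
  E-B → 3

0x303679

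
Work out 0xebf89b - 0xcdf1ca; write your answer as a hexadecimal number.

Subtract column by column in base 16:
  b-a → 1
  9-c → d (borrow)
  8-1-1 → 6
  f-f → 0
  b-d → e (borrow)
  e-c-1 → 1

0x1e06d1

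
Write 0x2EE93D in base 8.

0o13564475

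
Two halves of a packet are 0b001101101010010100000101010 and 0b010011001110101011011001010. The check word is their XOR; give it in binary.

0b011110100100111111011100000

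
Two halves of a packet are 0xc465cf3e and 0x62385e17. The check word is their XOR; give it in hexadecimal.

0xa65d9129

XOR each hex digit independently (no carries):
  c^6=a, 4^2=6, 6^3=5, 5^8=d, c^5=9, f^e=1, 3^1=2, e^7=9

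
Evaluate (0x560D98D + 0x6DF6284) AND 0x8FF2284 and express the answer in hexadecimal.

Add column by column in base 16, right to left:
  D+4 = 1 carry 1
  8+8+1 = 1 carry 1
  9+2+1 = C
  D+6 = 3 carry 1
  0+F+1 = 0 carry 1
  6+D+1 = 4 carry 1
  5+6+1 = C
Sum = 0xC403C11; now AND with 0x8FF2284:
  C&8=8, 4&F=4, 0&F=0, 3&2=2, C&2=0, 1&8=0, 1&4=0

0x8402000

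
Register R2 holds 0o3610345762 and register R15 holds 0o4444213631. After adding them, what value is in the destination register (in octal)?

0o10254561613

Add column by column in base 8, right to left:
  2+1 = 3
  6+3 = 1 carry 1
  7+6+1 = 6 carry 1
  5+3+1 = 1 carry 1
  4+1+1 = 6
  3+2 = 5
  0+4 = 4
  1+4 = 5
  6+4 = 2 carry 1
  3+4+1 = 0 carry 1
  final carry 1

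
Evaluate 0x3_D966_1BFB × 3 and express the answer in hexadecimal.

Multiply each base-16 digit by 3, carrying:
  B×3 = 33 → write 1 carry 2
  F×3+2 = 47 → write F carry 2
  B×3+2 = 35 → write 3 carry 2
  1×3+2 = 5 → write 5
  6×3 = 18 → write 2 carry 1
  6×3+1 = 19 → write 3 carry 1
  9×3+1 = 28 → write C carry 1
  D×3+1 = 40 → write 8 carry 2
  3×3+2 = 11 → write B

0xB8C3253F1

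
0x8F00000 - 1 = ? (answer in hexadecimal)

The trailing 5 digits are 0, so subtracting 1 borrows through: they become F and the next digit up decrements.

0x8EFFFFF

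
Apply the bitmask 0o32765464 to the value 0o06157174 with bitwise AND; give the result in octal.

AND each oct digit independently (no carries):
  0&3=0, 6&2=2, 1&7=1, 5&6=4, 7&5=5, 1&4=0, 7&6=6, 4&4=4

0o02145064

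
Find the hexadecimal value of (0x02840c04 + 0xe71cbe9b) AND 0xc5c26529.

0xc1804009

Add column by column in base 16, right to left:
  4+b = f
  0+9 = 9
  c+e = a carry 1
  0+b+1 = c
  4+c = 0 carry 1
  8+1+1 = a
  2+7 = 9
  0+e = e
Sum = 0xe9a0ca9f; now AND with 0xc5c26529:
  e&c=c, 9&5=1, a&c=8, 0&2=0, c&6=4, a&5=0, 9&2=0, f&9=9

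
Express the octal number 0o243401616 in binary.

0b10100011100000001110001110

Each octal digit is 3 bits: 2=010 4=100 3=011 4=100 0=000 1=001 6=110 1=001 6=110.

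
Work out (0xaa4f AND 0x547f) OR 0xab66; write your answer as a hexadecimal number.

0xaa4f AND 0x547f = 0x004f.
Then OR with 0xab66.

0xab6f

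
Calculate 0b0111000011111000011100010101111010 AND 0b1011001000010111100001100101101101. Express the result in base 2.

0b0011000000010000000000000101101000

AND bit by bit (1 only where both bits are 1):
  0111000011111000011100010101111010
& 1011001000010111100001100101101101
= 0011000000010000000000000101101000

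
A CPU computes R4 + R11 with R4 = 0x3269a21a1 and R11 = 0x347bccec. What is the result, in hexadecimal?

0x35b15ee8d

Add column by column in base 16, right to left:
  1+c = d
  a+e = 8 carry 1
  1+c+1 = e
  2+c = e
  a+b = 5 carry 1
  9+7+1 = 1 carry 1
  6+4+1 = b
  2+3 = 5
  3+0 = 3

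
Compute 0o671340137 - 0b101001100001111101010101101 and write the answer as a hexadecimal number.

0x1B4C5B2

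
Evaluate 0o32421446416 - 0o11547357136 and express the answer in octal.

0o20652067260

Subtract column by column in base 8:
  6-6 → 0
  1-3 → 6 (borrow)
  4-1-1 → 2
  6-7 → 7 (borrow)
  4-5-1 → 6 (borrow)
  4-3-1 → 0
  1-7 → 2 (borrow)
  2-4-1 → 5 (borrow)
  4-5-1 → 6 (borrow)
  2-1-1 → 0
  3-1 → 2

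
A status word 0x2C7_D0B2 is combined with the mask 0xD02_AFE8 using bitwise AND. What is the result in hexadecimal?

AND each hex digit independently (no carries):
  2&D=0, C&0=0, 7&2=2, D&A=8, 0&F=0, B&E=A, 2&8=0

0x00280A0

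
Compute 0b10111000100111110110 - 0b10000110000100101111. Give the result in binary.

0b110010100011000111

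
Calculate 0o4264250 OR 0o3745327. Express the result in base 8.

OR each oct digit independently (no carries):
  4|3=7, 2|7=7, 6|4=6, 4|5=5, 2|3=3, 5|2=7, 0|7=7

0o7765377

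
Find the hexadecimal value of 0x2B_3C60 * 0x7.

0x12EA6A0

Multiply each base-16 digit by 7, carrying:
  0×7 = 0 → write 0
  6×7 = 42 → write A carry 2
  C×7+2 = 86 → write 6 carry 5
  3×7+5 = 26 → write A carry 1
  B×7+1 = 78 → write E carry 4
  2×7+4 = 18 → write 2 carry 1
  remaining carry: 1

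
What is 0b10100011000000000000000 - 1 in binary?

0b10100010111111111111111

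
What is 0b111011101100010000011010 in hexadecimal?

Group the bits into nibbles: 1110 1110 1100 0100 0001 1010 → EEC41A.

0xEEC41A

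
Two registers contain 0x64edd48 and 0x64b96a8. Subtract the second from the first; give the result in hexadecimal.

Subtract column by column in base 16:
  8-8 → 0
  4-a → a (borrow)
  d-6-1 → 6
  d-9 → 4
  e-b → 3
  4-4 → 0
  6-6 → 0

0x346a0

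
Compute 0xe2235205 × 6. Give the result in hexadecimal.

Multiply each base-16 digit by 6, carrying:
  5×6 = 30 → write e carry 1
  0×6+1 = 1 → write 1
  2×6 = 12 → write c
  5×6 = 30 → write e carry 1
  3×6+1 = 19 → write 3 carry 1
  2×6+1 = 13 → write d
  2×6 = 12 → write c
  e×6 = 84 → write 4 carry 5
  remaining carry: 5

0x54cd3ec1e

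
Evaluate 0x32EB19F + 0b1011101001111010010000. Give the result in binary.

0x32EB19F = 0b11001011101011000110011111 in binary.
Add column by column in base 2, right to left:
  1+0 = 1
  1+0 = 1
  1+0 = 1
  1+0 = 1
  1+1 = 0 carry 1
  0+0+1 = 1
  0+0 = 0
  1+1 = 0 carry 1
  1+0+1 = 0 carry 1
  0+1+1 = 0 carry 1
  0+1+1 = 0 carry 1
  0+1+1 = 0 carry 1
  1+1+1 = 1 carry 1
  1+0+1 = 0 carry 1
  0+0+1 = 1
  1+1 = 0 carry 1
  0+0+1 = 1
  1+1 = 0 carry 1
  1+1+1 = 1 carry 1
  1+1+1 = 1 carry 1
  0+0+1 = 1
  1+1 = 0 carry 1
  0+0+1 = 1
  0+0 = 0
  1+0 = 1
  1+0 = 1

0b11010111010101000000101111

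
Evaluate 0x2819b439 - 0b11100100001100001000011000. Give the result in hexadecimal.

0x2488f221

0b11100100001100001000011000 = 0x390c218 in hexadecimal.
Subtract column by column in base 16:
  9-8 → 1
  3-1 → 2
  4-2 → 2
  b-c → f (borrow)
  9-0-1 → 8
  1-9 → 8 (borrow)
  8-3-1 → 4
  2-0 → 2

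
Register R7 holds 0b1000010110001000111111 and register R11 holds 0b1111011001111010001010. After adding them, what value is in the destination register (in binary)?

0b10111110000000011001001

Add column by column in base 2, right to left:
  1+0 = 1
  1+1 = 0 carry 1
  1+0+1 = 0 carry 1
  1+1+1 = 1 carry 1
  1+0+1 = 0 carry 1
  1+0+1 = 0 carry 1
  0+0+1 = 1
  0+1 = 1
  0+0 = 0
  1+1 = 0 carry 1
  0+1+1 = 0 carry 1
  0+1+1 = 0 carry 1
  0+1+1 = 0 carry 1
  1+0+1 = 0 carry 1
  1+0+1 = 0 carry 1
  0+1+1 = 0 carry 1
  1+1+1 = 1 carry 1
  0+0+1 = 1
  0+1 = 1
  0+1 = 1
  0+1 = 1
  1+1 = 0 carry 1
  final carry 1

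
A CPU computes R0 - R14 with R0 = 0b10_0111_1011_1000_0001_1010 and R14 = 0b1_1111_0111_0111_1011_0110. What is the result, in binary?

0b10000100000001100100

Subtract column by column in base 2:
  0-0 → 0
  1-1 → 0
  0-1 → 1 (borrow)
  1-0-1 → 0
  1-1 → 0
  0-1 → 1 (borrow)
  0-0-1 → 1 (borrow)
  0-1-1 → 0 (borrow)
  0-1-1 → 0 (borrow)
  0-1-1 → 0 (borrow)
  0-1-1 → 0 (borrow)
  1-0-1 → 0
  1-1 → 0
  1-1 → 0
  0-1 → 1 (borrow)
  1-0-1 → 0
  1-1 → 0
  1-1 → 0
  1-1 → 0
  0-1 → 1 (borrow)
  0-1-1 → 0 (borrow)
  1-0-1 → 0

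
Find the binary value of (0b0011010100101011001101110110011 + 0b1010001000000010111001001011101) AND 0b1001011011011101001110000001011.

0b1001011000001100000110000000000

Add column by column in base 2, right to left:
  1+1 = 0 carry 1
  1+0+1 = 0 carry 1
  0+1+1 = 0 carry 1
  0+1+1 = 0 carry 1
  1+1+1 = 1 carry 1
  1+0+1 = 0 carry 1
  0+1+1 = 0 carry 1
  1+0+1 = 0 carry 1
  1+0+1 = 0 carry 1
  1+1+1 = 1 carry 1
  0+0+1 = 1
  1+0 = 1
  1+1 = 0 carry 1
  0+1+1 = 0 carry 1
  0+1+1 = 0 carry 1
  1+0+1 = 0 carry 1
  1+1+1 = 1 carry 1
  0+0+1 = 1
  1+0 = 1
  0+0 = 0
  1+0 = 1
  0+0 = 0
  0+0 = 0
  1+0 = 1
  0+1 = 1
  1+0 = 1
  0+0 = 0
  1+0 = 1
  1+1 = 0 carry 1
  0+0+1 = 1
  0+1 = 1
Sum = 0b1101011100101110000111000010000; now AND with 0b1001011011011101001110000001011:
  1101011100101110000111000010000
& 1001011011011101001110000001011
= 1001011000001100000110000000000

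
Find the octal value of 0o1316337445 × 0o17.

0o25030431453

Multiply each base-8 digit by 15, carrying:
  5×15 = 75 → write 3 carry 9
  4×15+9 = 69 → write 5 carry 8
  4×15+8 = 68 → write 4 carry 8
  7×15+8 = 113 → write 1 carry 14
  3×15+14 = 59 → write 3 carry 7
  3×15+7 = 52 → write 4 carry 6
  6×15+6 = 96 → write 0 carry 12
  1×15+12 = 27 → write 3 carry 3
  3×15+3 = 48 → write 0 carry 6
  1×15+6 = 21 → write 5 carry 2
  remaining carry: 2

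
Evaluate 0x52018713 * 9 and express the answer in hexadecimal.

0x2E20DBFAB

Multiply each base-16 digit by 9, carrying:
  3×9 = 27 → write B carry 1
  1×9+1 = 10 → write A
  7×9 = 63 → write F carry 3
  8×9+3 = 75 → write B carry 4
  1×9+4 = 13 → write D
  0×9 = 0 → write 0
  2×9 = 18 → write 2 carry 1
  5×9+1 = 46 → write E carry 2
  remaining carry: 2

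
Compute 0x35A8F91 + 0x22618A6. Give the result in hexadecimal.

Add column by column in base 16, right to left:
  1+6 = 7
  9+A = 3 carry 1
  F+8+1 = 8 carry 1
  8+1+1 = A
  A+6 = 0 carry 1
  5+2+1 = 8
  3+2 = 5

0x580A837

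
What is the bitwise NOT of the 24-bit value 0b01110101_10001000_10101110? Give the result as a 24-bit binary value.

Invert each bit: 011101011000100010101110 → 100010100111011101010001.

0b100010100111011101010001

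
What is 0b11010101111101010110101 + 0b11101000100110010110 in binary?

Add column by column in base 2, right to left:
  1+0 = 1
  0+1 = 1
  1+1 = 0 carry 1
  0+0+1 = 1
  1+1 = 0 carry 1
  1+0+1 = 0 carry 1
  0+0+1 = 1
  1+1 = 0 carry 1
  0+1+1 = 0 carry 1
  1+0+1 = 0 carry 1
  0+0+1 = 1
  1+1 = 0 carry 1
  1+0+1 = 0 carry 1
  1+0+1 = 0 carry 1
  1+0+1 = 0 carry 1
  1+1+1 = 1 carry 1
  0+0+1 = 1
  1+1 = 0 carry 1
  0+1+1 = 0 carry 1
  1+1+1 = 1 carry 1
  0+0+1 = 1
  1+0 = 1
  1+0 = 1

0b11110011000010001001011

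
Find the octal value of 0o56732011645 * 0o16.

0o1220754211406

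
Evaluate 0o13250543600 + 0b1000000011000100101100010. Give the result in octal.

0b1000000011000100101100010 = 0o100304542 in octal.
Add column by column in base 8, right to left:
  0+2 = 2
  0+4 = 4
  6+5 = 3 carry 1
  3+4+1 = 0 carry 1
  4+0+1 = 5
  5+3 = 0 carry 1
  0+0+1 = 1
  5+0 = 5
  2+1 = 3
  3+0 = 3
  1+0 = 1

0o13351050342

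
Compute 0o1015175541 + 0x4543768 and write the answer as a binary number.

0b1100100010010011001011001001

0o1015175541 = 0b1000001101001111101101100001 in binary.
0x4543768 = 0b100010101000011011101101000 in binary.
Add column by column in base 2, right to left:
  1+0 = 1
  0+0 = 0
  0+0 = 0
  0+1 = 1
  0+0 = 0
  1+1 = 0 carry 1
  1+1+1 = 1 carry 1
  0+0+1 = 1
  1+1 = 0 carry 1
  1+1+1 = 1 carry 1
  0+1+1 = 0 carry 1
  1+0+1 = 0 carry 1
  1+1+1 = 1 carry 1
  1+1+1 = 1 carry 1
  1+0+1 = 0 carry 1
  1+0+1 = 0 carry 1
  0+0+1 = 1
  0+0 = 0
  1+1 = 0 carry 1
  0+0+1 = 1
  1+1 = 0 carry 1
  1+0+1 = 0 carry 1
  0+1+1 = 0 carry 1
  0+0+1 = 1
  0+0 = 0
  0+0 = 0
  0+1 = 1
  1+0 = 1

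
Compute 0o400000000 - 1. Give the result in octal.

0o377777777

The trailing 8 digits are 0, so subtracting 1 borrows through: they become 7 and the next digit up decrements.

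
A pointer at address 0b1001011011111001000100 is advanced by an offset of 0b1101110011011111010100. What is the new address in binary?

0b10111001111011000011000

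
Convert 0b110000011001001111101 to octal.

0o6031175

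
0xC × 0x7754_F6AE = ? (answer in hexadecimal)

0x597FB9028

Multiply each base-16 digit by 12, carrying:
  E×12 = 168 → write 8 carry 10
  A×12+10 = 130 → write 2 carry 8
  6×12+8 = 80 → write 0 carry 5
  F×12+5 = 185 → write 9 carry 11
  4×12+11 = 59 → write B carry 3
  5×12+3 = 63 → write F carry 3
  7×12+3 = 87 → write 7 carry 5
  7×12+5 = 89 → write 9 carry 5
  remaining carry: 5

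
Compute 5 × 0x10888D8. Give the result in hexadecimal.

0x52AAC38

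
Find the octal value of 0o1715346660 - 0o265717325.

Subtract column by column in base 8:
  0-5 → 3 (borrow)
  6-2-1 → 3
  6-3 → 3
  6-7 → 7 (borrow)
  4-1-1 → 2
  3-7 → 4 (borrow)
  5-5-1 → 7 (borrow)
  1-6-1 → 2 (borrow)
  7-2-1 → 4
  1-0 → 1

0o1427427333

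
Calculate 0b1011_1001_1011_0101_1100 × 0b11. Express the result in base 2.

0b1000101101001000010100

Multiply each base-2 digit by 3, carrying:
  0×3 = 0 → write 0
  0×3 = 0 → write 0
  1×3 = 3 → write 1 carry 1
  1×3+1 = 4 → write 0 carry 2
  1×3+2 = 5 → write 1 carry 2
  0×3+2 = 2 → write 0 carry 1
  1×3+1 = 4 → write 0 carry 2
  0×3+2 = 2 → write 0 carry 1
  1×3+1 = 4 → write 0 carry 2
  1×3+2 = 5 → write 1 carry 2
  0×3+2 = 2 → write 0 carry 1
  1×3+1 = 4 → write 0 carry 2
  1×3+2 = 5 → write 1 carry 2
  0×3+2 = 2 → write 0 carry 1
  0×3+1 = 1 → write 1
  1×3 = 3 → write 1 carry 1
  1×3+1 = 4 → write 0 carry 2
  1×3+2 = 5 → write 1 carry 2
  0×3+2 = 2 → write 0 carry 1
  1×3+1 = 4 → write 0 carry 2
  remaining carry: 10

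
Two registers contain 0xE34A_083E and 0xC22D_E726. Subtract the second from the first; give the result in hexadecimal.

Subtract column by column in base 16:
  E-6 → 8
  3-2 → 1
  8-7 → 1
  0-E → 2 (borrow)
  A-D-1 → C (borrow)
  4-2-1 → 1
  3-2 → 1
  E-C → 2

0x211C2118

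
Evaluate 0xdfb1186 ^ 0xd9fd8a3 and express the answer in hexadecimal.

XOR each hex digit independently (no carries):
  d^d=0, f^9=6, b^f=4, 1^d=c, 1^8=9, 8^a=2, 6^3=5

0x064c925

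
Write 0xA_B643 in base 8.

0o2533103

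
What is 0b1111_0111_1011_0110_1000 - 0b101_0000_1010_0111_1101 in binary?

0b10100111000011101011

Subtract column by column in base 2:
  0-1 → 1 (borrow)
  0-0-1 → 1 (borrow)
  0-1-1 → 0 (borrow)
  1-1-1 → 1 (borrow)
  0-1-1 → 0 (borrow)
  1-1-1 → 1 (borrow)
  1-1-1 → 1 (borrow)
  0-0-1 → 1 (borrow)
  1-0-1 → 0
  1-1 → 0
  0-0 → 0
  1-1 → 0
  1-0 → 1
  1-0 → 1
  1-0 → 1
  0-0 → 0
  1-1 → 0
  1-0 → 1
  1-1 → 0
  1-0 → 1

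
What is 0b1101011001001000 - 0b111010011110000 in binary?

Subtract column by column in base 2:
  0-0 → 0
  0-0 → 0
  0-0 → 0
  1-0 → 1
  0-1 → 1 (borrow)
  0-1-1 → 0 (borrow)
  1-1-1 → 1 (borrow)
  0-1-1 → 0 (borrow)
  0-0-1 → 1 (borrow)
  1-0-1 → 0
  1-1 → 0
  0-0 → 0
  1-1 → 0
  0-1 → 1 (borrow)
  1-1-1 → 1 (borrow)
  1-0-1 → 0

0b110000101011000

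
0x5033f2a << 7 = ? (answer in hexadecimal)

7 bits is not a whole number of base-16 digits; in binary: 101000000110011111100101010 << 7 = 1010000001100111111001010100000000.

0x2819f9500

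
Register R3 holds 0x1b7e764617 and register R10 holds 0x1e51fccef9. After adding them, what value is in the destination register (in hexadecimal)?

0x39d0731510

Add column by column in base 16, right to left:
  7+9 = 0 carry 1
  1+f+1 = 1 carry 1
  6+e+1 = 5 carry 1
  4+c+1 = 1 carry 1
  6+c+1 = 3 carry 1
  7+f+1 = 7 carry 1
  e+1+1 = 0 carry 1
  7+5+1 = d
  b+e = 9 carry 1
  1+1+1 = 3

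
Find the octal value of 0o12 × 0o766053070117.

0o11634657061426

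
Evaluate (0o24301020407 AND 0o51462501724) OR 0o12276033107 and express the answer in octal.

0o12276033507

0o24301020407 AND 0o51462501724 = 0o00000000404.
Then OR with 0o12276033107.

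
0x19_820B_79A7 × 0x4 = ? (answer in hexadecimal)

Multiply each base-16 digit by 4, carrying:
  7×4 = 28 → write C carry 1
  A×4+1 = 41 → write 9 carry 2
  9×4+2 = 38 → write 6 carry 2
  7×4+2 = 30 → write E carry 1
  B×4+1 = 45 → write D carry 2
  0×4+2 = 2 → write 2
  2×4 = 8 → write 8
  8×4 = 32 → write 0 carry 2
  9×4+2 = 38 → write 6 carry 2
  1×4+2 = 6 → write 6

0x66082DE69C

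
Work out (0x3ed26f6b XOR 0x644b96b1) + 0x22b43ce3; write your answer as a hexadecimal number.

0x7d4e36bd

First 0x3ed26f6b XOR 0x644b96b1 = 0x5a99f9da.
Add column by column in base 16, right to left:
  a+3 = d
  d+e = b carry 1
  9+c+1 = 6 carry 1
  f+3+1 = 3 carry 1
  9+4+1 = e
  9+b = 4 carry 1
  a+2+1 = d
  5+2 = 7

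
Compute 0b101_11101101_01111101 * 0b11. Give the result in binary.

0b100011100100001110111

Multiply each base-2 digit by 3, carrying:
  1×3 = 3 → write 1 carry 1
  0×3+1 = 1 → write 1
  1×3 = 3 → write 1 carry 1
  1×3+1 = 4 → write 0 carry 2
  1×3+2 = 5 → write 1 carry 2
  1×3+2 = 5 → write 1 carry 2
  1×3+2 = 5 → write 1 carry 2
  0×3+2 = 2 → write 0 carry 1
  1×3+1 = 4 → write 0 carry 2
  0×3+2 = 2 → write 0 carry 1
  1×3+1 = 4 → write 0 carry 2
  1×3+2 = 5 → write 1 carry 2
  0×3+2 = 2 → write 0 carry 1
  1×3+1 = 4 → write 0 carry 2
  1×3+2 = 5 → write 1 carry 2
  1×3+2 = 5 → write 1 carry 2
  1×3+2 = 5 → write 1 carry 2
  0×3+2 = 2 → write 0 carry 1
  1×3+1 = 4 → write 0 carry 2
  remaining carry: 10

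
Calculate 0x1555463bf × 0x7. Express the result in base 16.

0x9554eba39

Multiply each base-16 digit by 7, carrying:
  f×7 = 105 → write 9 carry 6
  b×7+6 = 83 → write 3 carry 5
  3×7+5 = 26 → write a carry 1
  6×7+1 = 43 → write b carry 2
  4×7+2 = 30 → write e carry 1
  5×7+1 = 36 → write 4 carry 2
  5×7+2 = 37 → write 5 carry 2
  5×7+2 = 37 → write 5 carry 2
  1×7+2 = 9 → write 9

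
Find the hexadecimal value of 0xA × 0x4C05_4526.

Multiply each base-16 digit by 10, carrying:
  6×10 = 60 → write C carry 3
  2×10+3 = 23 → write 7 carry 1
  5×10+1 = 51 → write 3 carry 3
  4×10+3 = 43 → write B carry 2
  5×10+2 = 52 → write 4 carry 3
  0×10+3 = 3 → write 3
  C×10 = 120 → write 8 carry 7
  4×10+7 = 47 → write F carry 2
  remaining carry: 2

0x2F834B37C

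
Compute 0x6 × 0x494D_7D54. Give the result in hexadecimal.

0x1B7D0EFF8

Multiply each base-16 digit by 6, carrying:
  4×6 = 24 → write 8 carry 1
  5×6+1 = 31 → write F carry 1
  D×6+1 = 79 → write F carry 4
  7×6+4 = 46 → write E carry 2
  D×6+2 = 80 → write 0 carry 5
  4×6+5 = 29 → write D carry 1
  9×6+1 = 55 → write 7 carry 3
  4×6+3 = 27 → write B carry 1
  remaining carry: 1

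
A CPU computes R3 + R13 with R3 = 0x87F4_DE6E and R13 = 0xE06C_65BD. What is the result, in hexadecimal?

Add column by column in base 16, right to left:
  E+D = B carry 1
  6+B+1 = 2 carry 1
  E+5+1 = 4 carry 1
  D+6+1 = 4 carry 1
  4+C+1 = 1 carry 1
  F+6+1 = 6 carry 1
  7+0+1 = 8
  8+E = 6 carry 1
  final carry 1

0x16861442B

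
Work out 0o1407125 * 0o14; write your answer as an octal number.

Multiply each base-8 digit by 12, carrying:
  5×12 = 60 → write 4 carry 7
  2×12+7 = 31 → write 7 carry 3
  1×12+3 = 15 → write 7 carry 1
  7×12+1 = 85 → write 5 carry 10
  0×12+10 = 10 → write 2 carry 1
  4×12+1 = 49 → write 1 carry 6
  1×12+6 = 18 → write 2 carry 2
  remaining carry: 2

0o22125774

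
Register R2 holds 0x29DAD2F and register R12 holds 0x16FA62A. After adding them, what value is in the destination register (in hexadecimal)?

0x40D5359

Add column by column in base 16, right to left:
  F+A = 9 carry 1
  2+2+1 = 5
  D+6 = 3 carry 1
  A+A+1 = 5 carry 1
  D+F+1 = D carry 1
  9+6+1 = 0 carry 1
  2+1+1 = 4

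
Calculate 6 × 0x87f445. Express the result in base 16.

0x32fb99e

Multiply each base-16 digit by 6, carrying:
  5×6 = 30 → write e carry 1
  4×6+1 = 25 → write 9 carry 1
  4×6+1 = 25 → write 9 carry 1
  f×6+1 = 91 → write b carry 5
  7×6+5 = 47 → write f carry 2
  8×6+2 = 50 → write 2 carry 3
  remaining carry: 3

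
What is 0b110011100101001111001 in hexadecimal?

0x19ca79

Group the bits into nibbles: 0001 1001 1100 1010 0111 1001 → 19ca79.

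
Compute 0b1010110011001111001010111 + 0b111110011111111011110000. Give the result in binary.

0b10010100111001110101000111

Add column by column in base 2, right to left:
  1+0 = 1
  1+0 = 1
  1+0 = 1
  0+0 = 0
  1+1 = 0 carry 1
  0+1+1 = 0 carry 1
  1+1+1 = 1 carry 1
  0+1+1 = 0 carry 1
  0+0+1 = 1
  1+1 = 0 carry 1
  1+1+1 = 1 carry 1
  1+1+1 = 1 carry 1
  1+1+1 = 1 carry 1
  0+1+1 = 0 carry 1
  0+1+1 = 0 carry 1
  1+1+1 = 1 carry 1
  1+1+1 = 1 carry 1
  0+0+1 = 1
  0+0 = 0
  1+1 = 0 carry 1
  1+1+1 = 1 carry 1
  0+1+1 = 0 carry 1
  1+1+1 = 1 carry 1
  0+1+1 = 0 carry 1
  1+0+1 = 0 carry 1
  final carry 1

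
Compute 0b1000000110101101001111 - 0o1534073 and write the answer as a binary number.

0o1534073 = 0b1101011100000111011 in binary.
Subtract column by column in base 2:
  1-1 → 0
  1-1 → 0
  1-0 → 1
  1-1 → 0
  0-1 → 1 (borrow)
  0-1-1 → 0 (borrow)
  1-0-1 → 0
  0-0 → 0
  1-0 → 1
  1-0 → 1
  0-0 → 0
  1-1 → 0
  0-1 → 1 (borrow)
  1-1-1 → 1 (borrow)
  1-0-1 → 0
  0-1 → 1 (borrow)
  0-0-1 → 1 (borrow)
  0-1-1 → 0 (borrow)
  0-1-1 → 0 (borrow)
  0-0-1 → 1 (borrow)
  0-0-1 → 1 (borrow)
  1-0-1 → 0

0b110011011001100010100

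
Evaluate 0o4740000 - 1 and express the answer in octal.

The trailing 4 digits are 0, so subtracting 1 borrows through: they become 7 and the next digit up decrements.

0o4737777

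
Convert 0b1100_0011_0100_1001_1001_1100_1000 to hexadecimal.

0xC3499C8

Group the bits into nibbles: 1100 0011 0100 1001 1001 1100 1000 → C3499C8.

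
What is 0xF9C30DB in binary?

Expand each hex digit to 4 bits: F=1111 9=1001 C=1100 3=0011 0=0000 D=1101 B=1011.

0b1111100111000011000011011011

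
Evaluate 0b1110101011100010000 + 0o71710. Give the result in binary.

0o71710 = 0b111001111001000 in binary.
Add column by column in base 2, right to left:
  0+0 = 0
  0+0 = 0
  0+0 = 0
  0+1 = 1
  1+0 = 1
  0+0 = 0
  0+1 = 1
  0+1 = 1
  1+1 = 0 carry 1
  1+1+1 = 1 carry 1
  1+0+1 = 0 carry 1
  0+0+1 = 1
  1+1 = 0 carry 1
  0+1+1 = 0 carry 1
  1+1+1 = 1 carry 1
  0+0+1 = 1
  1+0 = 1
  1+0 = 1
  1+0 = 1

0b1111100101011011000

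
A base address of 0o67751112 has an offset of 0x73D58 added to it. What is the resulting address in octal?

0o71607642

0x73D58 = 0o1636530 in octal.
Add column by column in base 8, right to left:
  2+0 = 2
  1+3 = 4
  1+5 = 6
  1+6 = 7
  5+3 = 0 carry 1
  7+6+1 = 6 carry 1
  7+1+1 = 1 carry 1
  6+0+1 = 7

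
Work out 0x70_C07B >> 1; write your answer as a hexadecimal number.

0x38603D

1 bits is not a whole number of base-16 digits; in binary: 11100001100000001111011 >> 1 = 1110000110000000111101.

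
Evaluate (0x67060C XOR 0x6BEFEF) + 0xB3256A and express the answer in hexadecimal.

First 0x67060C XOR 0x6BEFEF = 0x0CE9E3.
Add column by column in base 16, right to left:
  3+A = D
  E+6 = 4 carry 1
  9+5+1 = F
  E+2 = 0 carry 1
  C+3+1 = 0 carry 1
  0+B+1 = C

0xC00F4D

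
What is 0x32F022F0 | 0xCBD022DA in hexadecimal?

0xFBF022FA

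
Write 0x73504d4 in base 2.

0b111001101010000010011010100

Expand each hex digit to 4 bits: 7=0111 3=0011 5=0101 0=0000 4=0100 d=1101 4=0100.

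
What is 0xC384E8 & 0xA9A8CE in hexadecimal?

AND each hex digit independently (no carries):
  C&A=8, 3&9=1, 8&A=8, 4&8=0, E&C=C, 8&E=8

0x8180C8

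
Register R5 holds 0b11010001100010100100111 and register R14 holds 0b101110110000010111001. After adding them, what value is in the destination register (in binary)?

0b100000000010010111100000

Add column by column in base 2, right to left:
  1+1 = 0 carry 1
  1+0+1 = 0 carry 1
  1+0+1 = 0 carry 1
  0+1+1 = 0 carry 1
  0+1+1 = 0 carry 1
  1+1+1 = 1 carry 1
  0+0+1 = 1
  0+1 = 1
  1+0 = 1
  0+0 = 0
  1+0 = 1
  0+0 = 0
  0+0 = 0
  0+1 = 1
  1+1 = 0 carry 1
  1+0+1 = 0 carry 1
  0+1+1 = 0 carry 1
  0+1+1 = 0 carry 1
  0+1+1 = 0 carry 1
  1+0+1 = 0 carry 1
  0+1+1 = 0 carry 1
  1+0+1 = 0 carry 1
  1+0+1 = 0 carry 1
  final carry 1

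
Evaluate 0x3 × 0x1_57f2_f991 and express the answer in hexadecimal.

0x407d8ecb3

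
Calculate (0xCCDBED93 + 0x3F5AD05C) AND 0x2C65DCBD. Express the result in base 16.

0xC249CAD

Add column by column in base 16, right to left:
  3+C = F
  9+5 = E
  D+0 = D
  E+D = B carry 1
  B+A+1 = 6 carry 1
  D+5+1 = 3 carry 1
  C+F+1 = C carry 1
  C+3+1 = 0 carry 1
  final carry 1
Sum = 0x10C36BDEF; now AND with 0x2C65DCBD:
  1&0=0, 0&2=0, C&C=C, 3&6=2, 6&5=4, B&D=9, D&C=C, E&B=A, F&D=D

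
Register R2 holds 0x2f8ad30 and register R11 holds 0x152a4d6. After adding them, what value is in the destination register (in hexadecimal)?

Add column by column in base 16, right to left:
  0+6 = 6
  3+d = 0 carry 1
  d+4+1 = 2 carry 1
  a+a+1 = 5 carry 1
  8+2+1 = b
  f+5 = 4 carry 1
  2+1+1 = 4

0x44b5206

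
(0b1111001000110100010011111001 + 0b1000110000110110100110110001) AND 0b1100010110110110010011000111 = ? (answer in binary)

0b100010000100010010010000010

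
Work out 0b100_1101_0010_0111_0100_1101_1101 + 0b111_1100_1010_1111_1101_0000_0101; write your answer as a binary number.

0b1100100111010111000111100010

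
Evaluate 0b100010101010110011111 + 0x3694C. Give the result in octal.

0o5137353

0b100010101010110011111 = 0o4252637 in octal.
0x3694C = 0o664514 in octal.
Add column by column in base 8, right to left:
  7+4 = 3 carry 1
  3+1+1 = 5
  6+5 = 3 carry 1
  2+4+1 = 7
  5+6 = 3 carry 1
  2+6+1 = 1 carry 1
  4+0+1 = 5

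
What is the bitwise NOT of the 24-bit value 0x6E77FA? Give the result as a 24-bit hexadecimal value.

0x918805

Each hex digit d becomes F−d:
  6→9, E→1, 7→8, 7→8, F→0, A→5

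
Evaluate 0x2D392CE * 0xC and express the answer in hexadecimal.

0x21EAE1A8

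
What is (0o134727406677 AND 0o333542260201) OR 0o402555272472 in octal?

0o532557272673

0o134727406677 AND 0o333542260201 = 0o130502000201.
Then OR with 0o402555272472.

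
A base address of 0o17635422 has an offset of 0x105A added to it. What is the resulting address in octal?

0x105A = 0o10132 in octal.
Add column by column in base 8, right to left:
  2+2 = 4
  2+3 = 5
  4+1 = 5
  5+0 = 5
  3+1 = 4
  6+0 = 6
  7+0 = 7
  1+0 = 1

0o17645554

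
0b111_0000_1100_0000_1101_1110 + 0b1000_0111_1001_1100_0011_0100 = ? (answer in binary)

Add column by column in base 2, right to left:
  0+0 = 0
  1+0 = 1
  1+1 = 0 carry 1
  1+0+1 = 0 carry 1
  1+1+1 = 1 carry 1
  0+1+1 = 0 carry 1
  1+0+1 = 0 carry 1
  1+0+1 = 0 carry 1
  0+0+1 = 1
  0+0 = 0
  0+1 = 1
  0+1 = 1
  0+1 = 1
  0+0 = 0
  1+0 = 1
  1+1 = 0 carry 1
  0+1+1 = 0 carry 1
  0+1+1 = 0 carry 1
  0+1+1 = 0 carry 1
  0+0+1 = 1
  1+0 = 1
  1+0 = 1
  1+0 = 1
  0+1 = 1

0b111110000101110100010010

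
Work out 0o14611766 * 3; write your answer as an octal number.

0o46235742

Multiply each base-8 digit by 3, carrying:
  6×3 = 18 → write 2 carry 2
  6×3+2 = 20 → write 4 carry 2
  7×3+2 = 23 → write 7 carry 2
  1×3+2 = 5 → write 5
  1×3 = 3 → write 3
  6×3 = 18 → write 2 carry 2
  4×3+2 = 14 → write 6 carry 1
  1×3+1 = 4 → write 4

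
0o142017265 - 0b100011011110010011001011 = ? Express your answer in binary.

0o142017265 = 0b1100010000001111010110101 in binary.
Subtract column by column in base 2:
  1-1 → 0
  0-1 → 1 (borrow)
  1-0-1 → 0
  0-1 → 1 (borrow)
  1-0-1 → 0
  1-0 → 1
  0-1 → 1 (borrow)
  1-1-1 → 1 (borrow)
  0-0-1 → 1 (borrow)
  1-0-1 → 0
  1-1 → 0
  1-0 → 1
  1-0 → 1
  0-1 → 1 (borrow)
  0-1-1 → 0 (borrow)
  0-1-1 → 0 (borrow)
  0-1-1 → 0 (borrow)
  0-0-1 → 1 (borrow)
  0-1-1 → 0 (borrow)
  1-1-1 → 1 (borrow)
  0-0-1 → 1 (borrow)
  0-0-1 → 1 (borrow)
  0-0-1 → 1 (borrow)
  1-1-1 → 1 (borrow)
  1-0-1 → 0

0b111110100011100111101010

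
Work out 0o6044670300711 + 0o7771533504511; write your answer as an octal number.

Add column by column in base 8, right to left:
  1+1 = 2
  1+1 = 2
  7+5 = 4 carry 1
  0+4+1 = 5
  0+0 = 0
  3+5 = 0 carry 1
  0+3+1 = 4
  7+3 = 2 carry 1
  6+5+1 = 4 carry 1
  4+1+1 = 6
  4+7 = 3 carry 1
  0+7+1 = 0 carry 1
  6+7+1 = 6 carry 1
  final carry 1

0o16036424005422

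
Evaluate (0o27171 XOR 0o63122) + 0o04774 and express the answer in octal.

0o51047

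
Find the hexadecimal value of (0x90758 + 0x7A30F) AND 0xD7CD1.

0x2841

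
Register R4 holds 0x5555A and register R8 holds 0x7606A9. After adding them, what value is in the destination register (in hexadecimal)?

Add column by column in base 16, right to left:
  A+9 = 3 carry 1
  5+A+1 = 0 carry 1
  5+6+1 = C
  5+0 = 5
  5+6 = B
  0+7 = 7

0x7B5C03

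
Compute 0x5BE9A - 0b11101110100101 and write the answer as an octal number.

0x5BE9A = 0o1337232 in octal.
0b11101110100101 = 0o35645 in octal.
Subtract column by column in base 8:
  2-5 → 5 (borrow)
  3-4-1 → 6 (borrow)
  2-6-1 → 3 (borrow)
  7-5-1 → 1
  3-3 → 0
  3-0 → 3
  1-0 → 1

0o1301365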